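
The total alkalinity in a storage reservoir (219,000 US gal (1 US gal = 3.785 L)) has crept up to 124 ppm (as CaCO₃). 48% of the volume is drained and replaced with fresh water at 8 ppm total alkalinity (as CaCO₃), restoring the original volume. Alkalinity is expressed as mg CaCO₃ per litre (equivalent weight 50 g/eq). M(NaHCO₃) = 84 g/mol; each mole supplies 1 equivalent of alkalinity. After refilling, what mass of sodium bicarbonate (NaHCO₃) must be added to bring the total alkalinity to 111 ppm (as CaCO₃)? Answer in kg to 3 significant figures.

Volume: 219,000 US gal × 3.785 L/gal = 828,915 L.
After draining 48% and refilling: 124 × 0.52 + 8 × 0.48 = 68.32 ppm.
Deficit to target: 111 − 68.32 = 42.68 mg/L.
As CaCO₃: 42.68 mg/L × 828,915 L = 35,380 g; ÷ 50 g/eq ÷ 1 = 707.6 mol NaHCO₃.
Mass: 707.6 × 84 = 59,440 g.

59.4 kg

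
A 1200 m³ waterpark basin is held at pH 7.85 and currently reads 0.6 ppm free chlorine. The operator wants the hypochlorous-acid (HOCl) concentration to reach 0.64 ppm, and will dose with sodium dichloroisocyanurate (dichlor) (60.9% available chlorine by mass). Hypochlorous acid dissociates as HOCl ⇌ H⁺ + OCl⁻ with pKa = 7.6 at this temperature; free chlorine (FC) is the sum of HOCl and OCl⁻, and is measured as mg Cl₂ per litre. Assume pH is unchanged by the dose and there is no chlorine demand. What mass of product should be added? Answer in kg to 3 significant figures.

Volume: 1200 m³ = 1,200,000 L.
[OCl⁻]/[HOCl] = 10^(pH − pKa) = 10^(7.85 − 7.6) = 1.778; fraction as HOCl = 1/(1 + 1.778) = 0.3599.
Free chlorine required for 0.64 ppm HOCl: 0.64 / 0.3599 = 1.778 ppm.
FC to add: 1.778 − 0.6 = 1.178 mg/L as Cl₂.
Cl₂ equivalent: 1.178 mg/L × 1,200,000 L = 1414 g.
Product at 60.9% available Cl: 1414 / 0.609 = 2321 g.

2.32 kg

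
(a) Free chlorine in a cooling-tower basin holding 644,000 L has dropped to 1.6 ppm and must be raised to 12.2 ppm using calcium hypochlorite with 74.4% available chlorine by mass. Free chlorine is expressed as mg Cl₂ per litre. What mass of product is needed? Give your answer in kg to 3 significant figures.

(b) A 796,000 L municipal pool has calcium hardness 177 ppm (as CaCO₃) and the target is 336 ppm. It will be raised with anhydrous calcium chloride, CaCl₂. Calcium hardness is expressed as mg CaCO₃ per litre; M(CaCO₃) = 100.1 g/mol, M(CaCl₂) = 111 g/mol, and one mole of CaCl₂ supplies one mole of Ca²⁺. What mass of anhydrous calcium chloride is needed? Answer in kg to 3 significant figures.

(a) 9.18 kg; (b) 140 kg

(a) Chlorine deficit: 12.2 − 1.6 = 10.6 ppm = 10.6 mg/L as Cl₂.
(a) Cl₂ equivalent needed: 10.6 mg/L × 644,000 L = 6,826,000 mg = 6826 g.
(a) Product at 74.4% available chlorine: 6826 / 0.744 = 9175 g.

(b) Hardness to add: (336 − 177) = 159 mg/L as CaCO₃ × 796,000 L = 126,600 g as CaCO₃.
(b) Moles of Ca²⁺ (1 mol Ca²⁺ ≡ 1 mol CaCO₃): 126,600 / 100.1 g/mol = 1264 mol.
(b) Mass of CaCl₂: 1264 × 111 = 140,300 g.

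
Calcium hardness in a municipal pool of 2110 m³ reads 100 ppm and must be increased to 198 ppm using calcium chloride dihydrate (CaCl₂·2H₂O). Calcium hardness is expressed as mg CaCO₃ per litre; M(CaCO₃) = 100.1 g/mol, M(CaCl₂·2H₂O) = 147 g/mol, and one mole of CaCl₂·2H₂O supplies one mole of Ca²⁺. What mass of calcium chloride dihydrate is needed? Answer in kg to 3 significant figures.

304 kg

Volume: 2110 m³ = 2,110,000 L.
Hardness to add: (198 − 100) = 98 mg/L as CaCO₃ × 2,110,000 L = 206,800 g as CaCO₃.
Moles of Ca²⁺ (1 mol Ca²⁺ ≡ 1 mol CaCO₃): 206,800 / 100.1 g/mol = 2066 mol.
Mass of CaCl₂·2H₂O: 2066 × 147 = 303,700 g.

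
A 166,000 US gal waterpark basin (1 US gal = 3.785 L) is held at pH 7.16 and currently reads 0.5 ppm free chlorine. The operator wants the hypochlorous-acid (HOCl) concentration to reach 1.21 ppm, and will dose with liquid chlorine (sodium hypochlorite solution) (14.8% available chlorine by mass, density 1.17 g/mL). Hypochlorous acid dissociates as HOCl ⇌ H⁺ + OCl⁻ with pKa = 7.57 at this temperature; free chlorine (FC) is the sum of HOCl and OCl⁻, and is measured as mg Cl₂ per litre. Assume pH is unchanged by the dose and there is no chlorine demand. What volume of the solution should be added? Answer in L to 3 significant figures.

4.28 L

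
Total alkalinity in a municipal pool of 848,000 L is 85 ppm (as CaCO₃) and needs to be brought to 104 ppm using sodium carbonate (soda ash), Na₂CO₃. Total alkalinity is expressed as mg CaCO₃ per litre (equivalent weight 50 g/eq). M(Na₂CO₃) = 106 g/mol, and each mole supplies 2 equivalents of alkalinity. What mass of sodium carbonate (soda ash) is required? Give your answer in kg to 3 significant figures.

17.1 kg

Alkalinity to add: (104 − 85) = 19 mg/L as CaCO₃ × 848,000 L = 16,110 g as CaCO₃.
Equivalents: 16,110 g ÷ 50 g/eq = 322.2 eq.
Each mole of Na₂CO₃ supplies 2 eq, so 322.2 / 2 = 161.1 mol.
Mass: 161.1 mol × 106 g/mol = 17,080 g.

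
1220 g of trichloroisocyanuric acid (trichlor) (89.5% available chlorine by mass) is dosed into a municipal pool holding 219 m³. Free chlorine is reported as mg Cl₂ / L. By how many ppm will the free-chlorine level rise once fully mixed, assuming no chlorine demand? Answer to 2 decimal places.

Volume: 219 m³ = 219,000 L.
Available chlorine delivered: 1220 g × 0.895 = 1092 g as Cl₂.
Concentration rise: 1092 g / 219,000 L = 4.986 mg/L = 4.99 ppm.

4.99 ppm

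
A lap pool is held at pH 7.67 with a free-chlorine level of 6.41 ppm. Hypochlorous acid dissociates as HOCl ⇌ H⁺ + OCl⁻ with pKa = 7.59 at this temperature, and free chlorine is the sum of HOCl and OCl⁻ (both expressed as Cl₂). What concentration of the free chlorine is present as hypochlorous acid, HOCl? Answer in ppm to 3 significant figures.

2.91 ppm

[OCl⁻]/[HOCl] = 10^(pH − pKa) = 10^(7.67 − 7.59) = 10^0.08 = 1.202.
Fraction as HOCl = 1 / (1 + 1.202) = 0.4541.
HOCl = 0.4541 × 6.41 ppm = 2.911 ppm.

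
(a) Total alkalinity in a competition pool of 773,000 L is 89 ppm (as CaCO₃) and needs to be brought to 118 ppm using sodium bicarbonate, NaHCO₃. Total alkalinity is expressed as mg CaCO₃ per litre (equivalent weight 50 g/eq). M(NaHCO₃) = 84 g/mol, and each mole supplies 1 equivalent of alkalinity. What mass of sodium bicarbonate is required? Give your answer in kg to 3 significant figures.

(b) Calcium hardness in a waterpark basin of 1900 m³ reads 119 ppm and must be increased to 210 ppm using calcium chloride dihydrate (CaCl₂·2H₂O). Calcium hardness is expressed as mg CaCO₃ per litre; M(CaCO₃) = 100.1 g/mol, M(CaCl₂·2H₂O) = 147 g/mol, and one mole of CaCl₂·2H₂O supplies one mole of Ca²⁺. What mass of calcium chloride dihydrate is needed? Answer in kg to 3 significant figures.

(a) Alkalinity to add: (118 − 89) = 29 mg/L as CaCO₃ × 773,000 L = 22,420 g as CaCO₃.
(a) Equivalents: 22,420 g ÷ 50 g/eq = 448.3 eq.
(a) NaHCO₃ supplies 1 eq per mole → 448.3 mol.
(a) Mass: 448.3 mol × 84 g/mol = 37,660 g.

(b) Volume: 1900 m³ = 1,900,000 L.
(b) Hardness to add: (210 − 119) = 91 mg/L as CaCO₃ × 1,900,000 L = 172,900 g as CaCO₃.
(b) Moles of Ca²⁺ (1 mol Ca²⁺ ≡ 1 mol CaCO₃): 172,900 / 100.1 g/mol = 1727 mol.
(b) Mass of CaCl₂·2H₂O: 1727 × 147 = 253,900 g.

(a) 37.7 kg; (b) 254 kg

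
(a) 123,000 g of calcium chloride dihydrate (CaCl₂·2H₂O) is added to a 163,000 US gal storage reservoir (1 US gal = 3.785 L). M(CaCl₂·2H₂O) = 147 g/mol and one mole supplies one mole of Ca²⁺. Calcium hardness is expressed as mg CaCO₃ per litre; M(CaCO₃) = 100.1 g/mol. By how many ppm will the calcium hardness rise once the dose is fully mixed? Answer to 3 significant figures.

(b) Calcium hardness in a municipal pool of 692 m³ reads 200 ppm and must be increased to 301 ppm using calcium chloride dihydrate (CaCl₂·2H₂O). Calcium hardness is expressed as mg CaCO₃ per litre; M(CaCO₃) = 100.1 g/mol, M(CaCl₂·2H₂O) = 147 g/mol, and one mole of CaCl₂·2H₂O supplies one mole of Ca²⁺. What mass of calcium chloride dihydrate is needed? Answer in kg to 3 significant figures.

(a) 136 ppm; (b) 103 kg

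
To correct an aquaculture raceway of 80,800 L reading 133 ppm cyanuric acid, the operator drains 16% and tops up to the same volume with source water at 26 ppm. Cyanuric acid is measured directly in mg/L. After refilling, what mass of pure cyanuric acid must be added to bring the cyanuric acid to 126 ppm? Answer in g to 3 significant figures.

After draining 16% and refilling: 133 × 0.84 + 26 × 0.16 = 115.88 ppm.
Deficit to target: 126 − 115.88 = 10.12 mg/L.
Mass: 10.12 mg/L × 80,800 L = 817.7 g cyanuric acid.

818 g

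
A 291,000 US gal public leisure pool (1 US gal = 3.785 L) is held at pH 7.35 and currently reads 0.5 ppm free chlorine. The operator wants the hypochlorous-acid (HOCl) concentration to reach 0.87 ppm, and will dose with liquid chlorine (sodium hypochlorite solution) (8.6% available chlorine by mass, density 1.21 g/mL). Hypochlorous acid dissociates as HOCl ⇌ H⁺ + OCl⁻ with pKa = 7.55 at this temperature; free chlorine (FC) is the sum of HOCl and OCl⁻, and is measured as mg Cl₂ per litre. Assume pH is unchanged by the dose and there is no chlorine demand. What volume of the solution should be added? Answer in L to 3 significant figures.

9.73 L

Volume: 291,000 US gal × 3.785 L/gal = 1,101,435 L.
[OCl⁻]/[HOCl] = 10^(pH − pKa) = 10^(7.35 − 7.55) = 0.631; fraction as HOCl = 1/(1 + 0.631) = 0.6131.
Free chlorine required for 0.87 ppm HOCl: 0.87 / 0.6131 = 1.419 ppm.
FC to add: 1.419 − 0.5 = 0.9189 mg/L as Cl₂.
Cl₂ equivalent: 0.9189 mg/L × 1,101,435 L = 1012 g.
Product at 8.6% available Cl: 1012 / 0.086 = 11,770 g.
Volume: 11,770 g ÷ 1.21 g/mL = 9727 mL.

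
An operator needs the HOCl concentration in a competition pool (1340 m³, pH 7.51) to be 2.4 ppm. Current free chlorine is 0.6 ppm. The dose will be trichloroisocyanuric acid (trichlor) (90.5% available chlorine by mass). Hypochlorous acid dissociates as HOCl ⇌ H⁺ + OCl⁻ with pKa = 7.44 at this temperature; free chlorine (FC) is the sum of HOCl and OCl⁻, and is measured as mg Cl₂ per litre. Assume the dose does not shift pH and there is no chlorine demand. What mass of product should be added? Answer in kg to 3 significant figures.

6.84 kg

Volume: 1340 m³ = 1,340,000 L.
[OCl⁻]/[HOCl] = 10^(pH − pKa) = 10^(7.51 − 7.44) = 1.175; fraction as HOCl = 1/(1 + 1.175) = 0.4598.
Free chlorine required for 2.4 ppm HOCl: 2.4 / 0.4598 = 5.22 ppm.
FC to add: 5.22 − 0.6 = 4.62 mg/L as Cl₂.
Cl₂ equivalent: 4.62 mg/L × 1,340,000 L = 6190 g.
Product at 90.5% available Cl: 6190 / 0.905 = 6840 g.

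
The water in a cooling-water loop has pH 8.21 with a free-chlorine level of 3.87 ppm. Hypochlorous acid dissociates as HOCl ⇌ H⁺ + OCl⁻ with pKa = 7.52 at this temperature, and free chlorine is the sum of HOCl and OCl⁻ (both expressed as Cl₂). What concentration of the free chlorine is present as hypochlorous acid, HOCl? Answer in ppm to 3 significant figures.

[OCl⁻]/[HOCl] = 10^(pH − pKa) = 10^(8.21 − 7.52) = 10^0.69 = 4.898.
Fraction as HOCl = 1 / (1 + 4.898) = 0.1696.
HOCl = 0.1696 × 3.87 ppm = 0.6562 ppm.

0.656 ppm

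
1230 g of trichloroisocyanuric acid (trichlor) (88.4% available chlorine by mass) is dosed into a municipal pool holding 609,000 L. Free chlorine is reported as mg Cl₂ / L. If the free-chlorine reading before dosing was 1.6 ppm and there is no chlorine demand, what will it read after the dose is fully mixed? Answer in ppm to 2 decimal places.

Available chlorine delivered: 1230 g × 0.884 = 1087 g as Cl₂.
Concentration rise: 1087 g / 609,000 L = 1.785 mg/L = 1.79 ppm.
Final FC: 1.6 + 1.79 = 3.39 ppm.

3.39 ppm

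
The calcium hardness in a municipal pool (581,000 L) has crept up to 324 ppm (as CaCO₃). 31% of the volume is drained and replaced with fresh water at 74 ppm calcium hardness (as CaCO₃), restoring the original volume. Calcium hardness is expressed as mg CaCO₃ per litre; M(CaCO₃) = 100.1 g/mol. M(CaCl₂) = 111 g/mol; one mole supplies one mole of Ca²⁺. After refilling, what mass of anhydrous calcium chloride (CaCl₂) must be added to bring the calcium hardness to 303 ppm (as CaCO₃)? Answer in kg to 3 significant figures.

After draining 31% and refilling: 324 × 0.69 + 74 × 0.31 = 246.5 ppm.
Deficit to target: 303 − 246.5 = 56.5 mg/L.
As CaCO₃: 56.5 mg/L × 581,000 L = 32,830 g; ÷ 100.1 = 327.9 mol Ca²⁺.
Mass: 327.9 × 111 = 36,400 g.

36.4 kg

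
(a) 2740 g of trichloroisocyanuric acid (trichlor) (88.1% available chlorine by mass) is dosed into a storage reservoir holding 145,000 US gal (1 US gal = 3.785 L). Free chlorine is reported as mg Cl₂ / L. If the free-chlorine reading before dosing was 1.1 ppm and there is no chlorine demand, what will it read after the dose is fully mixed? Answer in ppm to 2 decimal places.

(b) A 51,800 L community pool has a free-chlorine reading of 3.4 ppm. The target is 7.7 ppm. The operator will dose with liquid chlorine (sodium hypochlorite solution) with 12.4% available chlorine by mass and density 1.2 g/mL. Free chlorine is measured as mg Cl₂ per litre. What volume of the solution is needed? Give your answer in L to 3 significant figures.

(a) Volume: 145,000 US gal × 3.785 L/gal = 548,825 L.
(a) Available chlorine delivered: 2740 g × 0.881 = 2414 g as Cl₂.
(a) Concentration rise: 2414 g / 548,825 L = 4.398 mg/L = 4.40 ppm.
(a) Final FC: 1.1 + 4.40 = 5.50 ppm.

(b) Chlorine deficit: 7.7 − 3.4 = 4.3 ppm = 4.3 mg/L as Cl₂.
(b) Cl₂ equivalent needed: 4.3 mg/L × 51,800 L = 222,700 mg = 222.7 g.
(b) Product at 12.4% available chlorine: 222.7 / 0.124 = 1796 g.
(b) Volume at density 1.2 g/mL: 1796 g ÷ 1.2 g/mL = 1497 mL.

(a) 5.50 ppm; (b) 1.50 L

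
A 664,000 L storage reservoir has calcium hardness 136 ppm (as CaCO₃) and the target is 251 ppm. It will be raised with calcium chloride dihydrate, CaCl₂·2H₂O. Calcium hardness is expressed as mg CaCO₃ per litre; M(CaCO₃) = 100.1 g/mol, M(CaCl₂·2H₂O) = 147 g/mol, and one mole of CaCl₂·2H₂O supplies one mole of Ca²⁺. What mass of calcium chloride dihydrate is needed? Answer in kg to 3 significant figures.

Hardness to add: (251 − 136) = 115 mg/L as CaCO₃ × 664,000 L = 76,360 g as CaCO₃.
Moles of Ca²⁺ (1 mol Ca²⁺ ≡ 1 mol CaCO₃): 76,360 / 100.1 g/mol = 762.8 mol.
Mass of CaCl₂·2H₂O: 762.8 × 147 = 112,100 g.

112 kg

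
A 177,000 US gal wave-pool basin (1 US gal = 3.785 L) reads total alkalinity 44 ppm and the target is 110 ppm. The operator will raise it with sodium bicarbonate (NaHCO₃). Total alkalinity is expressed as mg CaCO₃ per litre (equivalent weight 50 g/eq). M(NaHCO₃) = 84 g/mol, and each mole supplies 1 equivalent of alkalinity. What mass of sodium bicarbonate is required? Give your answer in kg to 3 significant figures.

74.3 kg

Volume: 177,000 US gal × 3.785 L/gal = 669,945 L.
Alkalinity to add: (110 − 44) = 66 mg/L as CaCO₃ × 669,945 L = 44,220 g as CaCO₃.
Equivalents: 44,220 g ÷ 50 g/eq = 884.3 eq.
NaHCO₃ supplies 1 eq per mole → 884.3 mol.
Mass: 884.3 mol × 84 g/mol = 74,280 g.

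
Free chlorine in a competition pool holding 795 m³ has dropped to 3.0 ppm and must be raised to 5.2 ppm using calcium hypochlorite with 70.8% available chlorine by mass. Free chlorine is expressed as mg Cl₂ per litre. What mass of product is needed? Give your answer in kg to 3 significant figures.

Volume: 795 m³ = 795,000 L.
Chlorine deficit: 5.2 − 3.0 = 2.2 ppm = 2.2 mg/L as Cl₂.
Cl₂ equivalent needed: 2.2 mg/L × 795,000 L = 1,749,000 mg = 1749 g.
Product at 70.8% available chlorine: 1749 / 0.708 = 2470 g.

2.47 kg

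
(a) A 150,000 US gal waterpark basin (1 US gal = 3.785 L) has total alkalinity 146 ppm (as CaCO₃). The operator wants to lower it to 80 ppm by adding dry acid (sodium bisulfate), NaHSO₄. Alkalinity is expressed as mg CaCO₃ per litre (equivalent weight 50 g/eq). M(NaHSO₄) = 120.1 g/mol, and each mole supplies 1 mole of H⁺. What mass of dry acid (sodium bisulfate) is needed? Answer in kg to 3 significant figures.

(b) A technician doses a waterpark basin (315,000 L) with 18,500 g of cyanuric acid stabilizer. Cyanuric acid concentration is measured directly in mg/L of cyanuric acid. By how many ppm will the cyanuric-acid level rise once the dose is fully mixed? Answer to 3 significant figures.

(a) Volume: 150,000 US gal × 3.785 L/gal = 567,750 L.
(a) Alkalinity to neutralize: (146 − 80) = 66 mg/L as CaCO₃ × 567,750 L = 37,470 g as CaCO₃.
(a) Equivalents of H⁺ required: 37,470 ÷ 50 g/eq = 749.4 eq = 749.4 mol NaHSO₄.
(a) Mass of NaHSO₄: 749.4 × 120.1 = 90,010 g.

(b) Rise: 18,500 g / 315,000 L × 1000 = 58.73 mg/L.

(a) 90.0 kg; (b) 58.7 ppm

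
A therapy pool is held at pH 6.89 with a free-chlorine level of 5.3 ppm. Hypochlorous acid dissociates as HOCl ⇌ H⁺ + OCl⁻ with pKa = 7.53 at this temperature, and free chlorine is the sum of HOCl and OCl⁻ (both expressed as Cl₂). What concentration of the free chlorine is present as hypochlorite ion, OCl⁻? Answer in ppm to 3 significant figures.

0.988 ppm

[OCl⁻]/[HOCl] = 10^(pH − pKa) = 10^(6.89 − 7.53) = 10^-0.64 = 0.2291.
Fraction as HOCl = 1 / (1 + 0.2291) = 0.8136.
OCl⁻ = (1 − 0.8136) × 5.3 ppm = 0.9879 ppm.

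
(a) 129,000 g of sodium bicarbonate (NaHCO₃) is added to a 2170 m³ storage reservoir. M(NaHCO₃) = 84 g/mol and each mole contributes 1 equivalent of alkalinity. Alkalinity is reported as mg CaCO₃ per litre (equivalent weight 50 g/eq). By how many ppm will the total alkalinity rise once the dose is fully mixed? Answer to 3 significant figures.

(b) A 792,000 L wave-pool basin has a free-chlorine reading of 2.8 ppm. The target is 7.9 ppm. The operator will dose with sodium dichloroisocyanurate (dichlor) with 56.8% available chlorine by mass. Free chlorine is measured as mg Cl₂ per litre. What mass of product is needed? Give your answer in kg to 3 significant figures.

(a) 35.4 ppm; (b) 7.11 kg

(a) Volume: 2170 m³ = 2,170,000 L.
(a) Moles of NaHCO₃: 129,000 g ÷ 84 g/mol = 1536 mol → 1536 eq of alkalinity.
(a) As CaCO₃: 1536 eq × 50 g/eq = 76,790 g.
(a) Rise: 76,790 g / 2,170,000 L × 1000 = 35.39 mg/L.

(b) Chlorine deficit: 7.9 − 2.8 = 5.1 ppm = 5.1 mg/L as Cl₂.
(b) Cl₂ equivalent needed: 5.1 mg/L × 792,000 L = 4,039,000 mg = 4039 g.
(b) Product at 56.8% available chlorine: 4039 / 0.568 = 7111 g.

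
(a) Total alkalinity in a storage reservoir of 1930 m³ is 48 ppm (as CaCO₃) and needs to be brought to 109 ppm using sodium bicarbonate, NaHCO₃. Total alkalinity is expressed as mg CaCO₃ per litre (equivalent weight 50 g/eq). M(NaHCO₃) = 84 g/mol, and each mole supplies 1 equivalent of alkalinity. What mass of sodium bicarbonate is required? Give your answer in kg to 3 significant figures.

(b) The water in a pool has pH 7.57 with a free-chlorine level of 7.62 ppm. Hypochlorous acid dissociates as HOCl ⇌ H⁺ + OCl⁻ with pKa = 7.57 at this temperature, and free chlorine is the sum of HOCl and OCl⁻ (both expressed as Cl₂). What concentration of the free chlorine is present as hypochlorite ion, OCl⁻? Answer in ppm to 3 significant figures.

(a) Volume: 1930 m³ = 1,930,000 L.
(a) Alkalinity to add: (109 − 48) = 61 mg/L as CaCO₃ × 1,930,000 L = 117,700 g as CaCO₃.
(a) Equivalents: 117,700 g ÷ 50 g/eq = 2355 eq.
(a) NaHCO₃ supplies 1 eq per mole → 2355 mol.
(a) Mass: 2355 mol × 84 g/mol = 197,800 g.

(b) [OCl⁻]/[HOCl] = 10^(pH − pKa) = 10^(7.57 − 7.57) = 10^0.00 = 1.
(b) Fraction as HOCl = 1 / (1 + 1) = 0.5.
(b) OCl⁻ = (1 − 0.5) × 7.62 ppm = 3.81 ppm.

(a) 198 kg; (b) 3.81 ppm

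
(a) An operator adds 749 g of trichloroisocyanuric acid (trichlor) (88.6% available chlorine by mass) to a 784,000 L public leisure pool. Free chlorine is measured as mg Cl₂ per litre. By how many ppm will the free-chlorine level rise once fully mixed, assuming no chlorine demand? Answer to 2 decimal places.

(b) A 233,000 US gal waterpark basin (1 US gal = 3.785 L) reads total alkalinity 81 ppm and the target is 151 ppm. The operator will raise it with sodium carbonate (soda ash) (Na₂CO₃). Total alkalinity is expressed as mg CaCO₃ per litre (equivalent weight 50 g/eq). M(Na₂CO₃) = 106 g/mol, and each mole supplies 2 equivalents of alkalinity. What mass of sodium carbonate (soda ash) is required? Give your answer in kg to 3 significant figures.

(a) Available chlorine delivered: 749 g × 0.886 = 663.6 g as Cl₂.
(a) Concentration rise: 663.6 g / 784,000 L = 0.8464 mg/L = 0.85 ppm.

(b) Volume: 233,000 US gal × 3.785 L/gal = 881,905 L.
(b) Alkalinity to add: (151 − 81) = 70 mg/L as CaCO₃ × 881,905 L = 61,730 g as CaCO₃.
(b) Equivalents: 61,730 g ÷ 50 g/eq = 1235 eq.
(b) Each mole of Na₂CO₃ supplies 2 eq, so 1235 / 2 = 617.3 mol.
(b) Mass: 617.3 mol × 106 g/mol = 65,440 g.

(a) 0.85 ppm; (b) 65.4 kg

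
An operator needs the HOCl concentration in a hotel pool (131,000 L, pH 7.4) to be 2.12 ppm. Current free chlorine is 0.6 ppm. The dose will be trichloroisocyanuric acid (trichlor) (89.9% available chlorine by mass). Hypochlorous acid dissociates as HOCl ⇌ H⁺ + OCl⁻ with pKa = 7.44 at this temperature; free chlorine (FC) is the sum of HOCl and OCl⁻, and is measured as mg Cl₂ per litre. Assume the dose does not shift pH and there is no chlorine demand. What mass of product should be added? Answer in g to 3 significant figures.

[OCl⁻]/[HOCl] = 10^(pH − pKa) = 10^(7.4 − 7.44) = 0.912; fraction as HOCl = 1/(1 + 0.912) = 0.523.
Free chlorine required for 2.12 ppm HOCl: 2.12 / 0.523 = 4.053 ppm.
FC to add: 4.053 − 0.6 = 3.453 mg/L as Cl₂.
Cl₂ equivalent: 3.453 mg/L × 131,000 L = 452.4 g.
Product at 89.9% available Cl: 452.4 / 0.899 = 503.2 g.

503 g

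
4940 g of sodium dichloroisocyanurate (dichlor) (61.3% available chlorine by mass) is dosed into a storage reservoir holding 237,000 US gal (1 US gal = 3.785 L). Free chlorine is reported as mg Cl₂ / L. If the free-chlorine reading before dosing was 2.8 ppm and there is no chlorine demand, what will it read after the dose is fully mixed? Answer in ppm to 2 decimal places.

6.18 ppm

Volume: 237,000 US gal × 3.785 L/gal = 897,045 L.
Available chlorine delivered: 4940 g × 0.613 = 3028 g as Cl₂.
Concentration rise: 3028 g / 897,045 L = 3.376 mg/L = 3.38 ppm.
Final FC: 2.8 + 3.38 = 6.18 ppm.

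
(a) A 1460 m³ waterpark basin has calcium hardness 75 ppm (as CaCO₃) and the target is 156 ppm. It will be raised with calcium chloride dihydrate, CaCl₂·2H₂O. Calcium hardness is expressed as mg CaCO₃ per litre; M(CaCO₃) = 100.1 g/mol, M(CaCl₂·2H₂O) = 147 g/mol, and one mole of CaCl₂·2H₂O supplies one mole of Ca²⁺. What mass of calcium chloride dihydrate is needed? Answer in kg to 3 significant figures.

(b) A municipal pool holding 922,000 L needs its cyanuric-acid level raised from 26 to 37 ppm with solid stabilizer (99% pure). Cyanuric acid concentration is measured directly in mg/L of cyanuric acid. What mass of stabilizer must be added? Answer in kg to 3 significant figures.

(a) 174 kg; (b) 10.2 kg

(a) Volume: 1460 m³ = 1,460,000 L.
(a) Hardness to add: (156 − 75) = 81 mg/L as CaCO₃ × 1,460,000 L = 118,300 g as CaCO₃.
(a) Moles of Ca²⁺ (1 mol Ca²⁺ ≡ 1 mol CaCO₃): 118,300 / 100.1 g/mol = 1181 mol.
(a) Mass of CaCl₂·2H₂O: 1181 × 147 = 173,700 g.

(b) CYA to add: (37 − 26) = 11 mg/L × 922,000 L = 10,140 g cyanuric acid.
(b) At 99% purity: 10,140 / 0.99 = 10,240 g product.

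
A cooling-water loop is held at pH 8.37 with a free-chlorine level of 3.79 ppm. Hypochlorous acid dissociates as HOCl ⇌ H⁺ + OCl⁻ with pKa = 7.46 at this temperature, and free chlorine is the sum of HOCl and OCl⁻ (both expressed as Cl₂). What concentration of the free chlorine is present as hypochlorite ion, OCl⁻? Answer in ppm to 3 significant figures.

[OCl⁻]/[HOCl] = 10^(pH − pKa) = 10^(8.37 − 7.46) = 10^0.91 = 8.128.
Fraction as HOCl = 1 / (1 + 8.128) = 0.1095.
OCl⁻ = (1 − 0.1095) × 3.79 ppm = 3.375 ppm.

3.37 ppm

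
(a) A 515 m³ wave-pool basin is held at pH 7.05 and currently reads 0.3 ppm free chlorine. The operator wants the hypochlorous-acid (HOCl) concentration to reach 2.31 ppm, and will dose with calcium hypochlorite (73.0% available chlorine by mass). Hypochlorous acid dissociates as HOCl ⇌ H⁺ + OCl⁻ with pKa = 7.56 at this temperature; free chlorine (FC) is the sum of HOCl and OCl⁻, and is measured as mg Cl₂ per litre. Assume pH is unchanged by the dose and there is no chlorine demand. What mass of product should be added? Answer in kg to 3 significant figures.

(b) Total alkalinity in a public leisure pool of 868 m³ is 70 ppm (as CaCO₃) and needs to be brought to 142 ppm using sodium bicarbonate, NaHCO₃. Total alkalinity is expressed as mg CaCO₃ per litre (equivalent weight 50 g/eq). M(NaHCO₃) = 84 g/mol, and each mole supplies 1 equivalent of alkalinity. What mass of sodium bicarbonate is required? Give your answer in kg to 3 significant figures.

(a) 1.92 kg; (b) 105 kg

(a) Volume: 515 m³ = 515,000 L.
(a) [OCl⁻]/[HOCl] = 10^(pH − pKa) = 10^(7.05 − 7.56) = 0.309; fraction as HOCl = 1/(1 + 0.309) = 0.7639.
(a) Free chlorine required for 2.31 ppm HOCl: 2.31 / 0.7639 = 3.024 ppm.
(a) FC to add: 3.024 − 0.3 = 2.724 mg/L as Cl₂.
(a) Cl₂ equivalent: 2.724 mg/L × 515,000 L = 1403 g.
(a) Product at 73.0% available Cl: 1403 / 0.73 = 1922 g.

(b) Volume: 868 m³ = 868,000 L.
(b) Alkalinity to add: (142 − 70) = 72 mg/L as CaCO₃ × 868,000 L = 62,500 g as CaCO₃.
(b) Equivalents: 62,500 g ÷ 50 g/eq = 1250 eq.
(b) NaHCO₃ supplies 1 eq per mole → 1250 mol.
(b) Mass: 1250 mol × 84 g/mol = 105,000 g.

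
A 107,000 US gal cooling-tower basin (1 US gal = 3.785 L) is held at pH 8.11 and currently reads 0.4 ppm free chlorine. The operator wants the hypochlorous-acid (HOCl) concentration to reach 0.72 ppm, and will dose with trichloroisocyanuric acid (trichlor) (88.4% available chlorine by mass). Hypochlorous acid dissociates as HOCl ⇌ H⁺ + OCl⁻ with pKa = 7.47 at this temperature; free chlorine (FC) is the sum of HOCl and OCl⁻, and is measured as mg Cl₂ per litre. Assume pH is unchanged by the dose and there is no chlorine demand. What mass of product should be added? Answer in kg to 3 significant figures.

1.59 kg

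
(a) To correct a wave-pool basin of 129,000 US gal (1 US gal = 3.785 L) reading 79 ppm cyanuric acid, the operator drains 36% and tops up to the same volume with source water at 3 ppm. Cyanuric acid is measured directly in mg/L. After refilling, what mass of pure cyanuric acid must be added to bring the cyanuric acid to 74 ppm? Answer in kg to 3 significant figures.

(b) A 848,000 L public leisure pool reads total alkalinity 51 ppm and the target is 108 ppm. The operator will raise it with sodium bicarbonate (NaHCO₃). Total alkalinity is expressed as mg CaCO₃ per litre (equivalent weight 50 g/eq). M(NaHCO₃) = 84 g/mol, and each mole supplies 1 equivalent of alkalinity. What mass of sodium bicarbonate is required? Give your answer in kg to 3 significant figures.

(a) Volume: 129,000 US gal × 3.785 L/gal = 488,265 L.
(a) After draining 36% and refilling: 79 × 0.64 + 3 × 0.36 = 51.64 ppm.
(a) Deficit to target: 74 − 51.64 = 22.36 mg/L.
(a) Mass: 22.36 mg/L × 488,265 L = 10,920 g cyanuric acid.

(b) Alkalinity to add: (108 − 51) = 57 mg/L as CaCO₃ × 848,000 L = 48,340 g as CaCO₃.
(b) Equivalents: 48,340 g ÷ 50 g/eq = 966.7 eq.
(b) NaHCO₃ supplies 1 eq per mole → 966.7 mol.
(b) Mass: 966.7 mol × 84 g/mol = 81,200 g.

(a) 10.9 kg; (b) 81.2 kg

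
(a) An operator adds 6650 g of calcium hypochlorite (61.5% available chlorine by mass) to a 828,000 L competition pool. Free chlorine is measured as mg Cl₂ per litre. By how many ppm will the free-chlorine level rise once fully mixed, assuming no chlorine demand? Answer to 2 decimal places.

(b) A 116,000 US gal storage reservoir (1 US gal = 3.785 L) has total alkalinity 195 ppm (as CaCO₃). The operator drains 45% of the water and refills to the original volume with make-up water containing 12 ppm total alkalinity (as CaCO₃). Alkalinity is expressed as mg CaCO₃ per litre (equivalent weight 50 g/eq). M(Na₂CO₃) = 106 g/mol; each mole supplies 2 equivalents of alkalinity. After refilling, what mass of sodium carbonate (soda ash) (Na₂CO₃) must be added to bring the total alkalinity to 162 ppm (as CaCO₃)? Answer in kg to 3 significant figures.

(a) 4.94 ppm; (b) 23.0 kg

(a) Available chlorine delivered: 6650 g × 0.615 = 4090 g as Cl₂.
(a) Concentration rise: 4090 g / 828,000 L = 4.939 mg/L = 4.94 ppm.

(b) Volume: 116,000 US gal × 3.785 L/gal = 439,060 L.
(b) After draining 45% and refilling: 195 × 0.55 + 12 × 0.45 = 112.65 ppm.
(b) Deficit to target: 162 − 112.65 = 49.35 mg/L.
(b) As CaCO₃: 49.35 mg/L × 439,060 L = 21,670 g; ÷ 50 g/eq ÷ 2 = 216.7 mol Na₂CO₃.
(b) Mass: 216.7 × 106 = 22,970 g.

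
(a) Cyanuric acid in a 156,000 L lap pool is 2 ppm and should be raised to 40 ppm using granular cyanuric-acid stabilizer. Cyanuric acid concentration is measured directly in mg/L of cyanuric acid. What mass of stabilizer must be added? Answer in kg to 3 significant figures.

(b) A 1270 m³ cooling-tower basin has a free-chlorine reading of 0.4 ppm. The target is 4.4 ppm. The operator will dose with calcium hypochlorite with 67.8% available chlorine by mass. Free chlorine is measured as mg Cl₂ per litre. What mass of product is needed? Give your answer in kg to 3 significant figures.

(a) 5.93 kg; (b) 7.49 kg

(a) CYA to add: (40 − 2) = 38 mg/L × 156,000 L = 5928 g cyanuric acid.

(b) Volume: 1270 m³ = 1,270,000 L.
(b) Chlorine deficit: 4.4 − 0.4 = 4 ppm = 4 mg/L as Cl₂.
(b) Cl₂ equivalent needed: 4 mg/L × 1,270,000 L = 5,080,000 mg = 5080 g.
(b) Product at 67.8% available chlorine: 5080 / 0.678 = 7493 g.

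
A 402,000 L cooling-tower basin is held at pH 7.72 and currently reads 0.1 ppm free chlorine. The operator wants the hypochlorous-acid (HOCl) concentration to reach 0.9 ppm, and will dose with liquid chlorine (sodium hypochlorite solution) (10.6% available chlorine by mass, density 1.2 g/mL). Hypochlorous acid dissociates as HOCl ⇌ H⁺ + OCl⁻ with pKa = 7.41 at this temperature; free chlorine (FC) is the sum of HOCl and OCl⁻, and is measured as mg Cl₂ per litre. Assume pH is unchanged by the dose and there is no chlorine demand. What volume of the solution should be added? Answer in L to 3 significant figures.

[OCl⁻]/[HOCl] = 10^(pH − pKa) = 10^(7.72 − 7.41) = 2.042; fraction as HOCl = 1/(1 + 2.042) = 0.3288.
Free chlorine required for 0.9 ppm HOCl: 0.9 / 0.3288 = 2.738 ppm.
FC to add: 2.738 − 0.1 = 2.638 mg/L as Cl₂.
Cl₂ equivalent: 2.638 mg/L × 402,000 L = 1060 g.
Product at 10.6% available Cl: 1060 / 0.106 = 10,000 g.
Volume: 10,000 g ÷ 1.2 g/mL = 8336 mL.

8.34 L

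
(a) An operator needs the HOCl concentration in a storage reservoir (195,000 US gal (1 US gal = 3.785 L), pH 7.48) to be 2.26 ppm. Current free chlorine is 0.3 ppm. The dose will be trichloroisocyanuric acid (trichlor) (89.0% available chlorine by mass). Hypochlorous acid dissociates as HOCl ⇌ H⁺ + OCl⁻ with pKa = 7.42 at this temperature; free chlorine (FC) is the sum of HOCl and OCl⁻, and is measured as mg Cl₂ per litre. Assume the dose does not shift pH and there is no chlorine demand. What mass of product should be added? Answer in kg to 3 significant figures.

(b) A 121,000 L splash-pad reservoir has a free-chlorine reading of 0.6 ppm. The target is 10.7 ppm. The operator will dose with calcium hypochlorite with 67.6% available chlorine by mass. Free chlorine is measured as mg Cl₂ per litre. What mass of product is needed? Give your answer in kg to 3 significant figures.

(a) 3.78 kg; (b) 1.81 kg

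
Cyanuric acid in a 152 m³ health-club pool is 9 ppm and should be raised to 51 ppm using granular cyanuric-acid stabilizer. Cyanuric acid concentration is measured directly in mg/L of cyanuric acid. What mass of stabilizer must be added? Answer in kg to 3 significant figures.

Volume: 152 m³ = 152,000 L.
CYA to add: (51 − 9) = 42 mg/L × 152,000 L = 6384 g cyanuric acid.

6.38 kg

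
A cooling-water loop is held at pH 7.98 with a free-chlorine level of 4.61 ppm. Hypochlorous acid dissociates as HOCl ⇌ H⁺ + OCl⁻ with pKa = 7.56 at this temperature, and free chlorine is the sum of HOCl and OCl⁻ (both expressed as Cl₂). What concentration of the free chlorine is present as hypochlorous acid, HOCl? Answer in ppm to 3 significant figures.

1.27 ppm

[OCl⁻]/[HOCl] = 10^(pH − pKa) = 10^(7.98 − 7.56) = 10^0.42 = 2.63.
Fraction as HOCl = 1 / (1 + 2.63) = 0.2755.
HOCl = 0.2755 × 4.61 ppm = 1.27 ppm.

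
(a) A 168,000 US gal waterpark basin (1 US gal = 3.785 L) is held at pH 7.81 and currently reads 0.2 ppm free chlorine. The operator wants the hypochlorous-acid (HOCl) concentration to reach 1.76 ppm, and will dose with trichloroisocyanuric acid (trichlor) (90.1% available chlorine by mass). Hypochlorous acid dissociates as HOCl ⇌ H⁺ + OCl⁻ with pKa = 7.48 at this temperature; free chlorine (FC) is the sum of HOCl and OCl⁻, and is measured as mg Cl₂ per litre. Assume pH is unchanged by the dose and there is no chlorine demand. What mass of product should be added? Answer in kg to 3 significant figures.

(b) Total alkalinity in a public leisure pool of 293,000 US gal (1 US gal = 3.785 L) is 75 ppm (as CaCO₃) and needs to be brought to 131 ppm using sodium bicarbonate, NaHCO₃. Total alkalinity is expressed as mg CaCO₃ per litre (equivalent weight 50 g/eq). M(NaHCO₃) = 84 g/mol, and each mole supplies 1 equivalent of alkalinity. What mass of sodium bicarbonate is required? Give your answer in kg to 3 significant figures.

(a) 3.76 kg; (b) 104 kg

(a) Volume: 168,000 US gal × 3.785 L/gal = 635,880 L.
(a) [OCl⁻]/[HOCl] = 10^(pH − pKa) = 10^(7.81 − 7.48) = 2.138; fraction as HOCl = 1/(1 + 2.138) = 0.3187.
(a) Free chlorine required for 1.76 ppm HOCl: 1.76 / 0.3187 = 5.523 ppm.
(a) FC to add: 5.523 − 0.2 = 5.323 mg/L as Cl₂.
(a) Cl₂ equivalent: 5.323 mg/L × 635,880 L = 3385 g.
(a) Product at 90.1% available Cl: 3385 / 0.901 = 3757 g.

(b) Volume: 293,000 US gal × 3.785 L/gal = 1,109,005 L.
(b) Alkalinity to add: (131 − 75) = 56 mg/L as CaCO₃ × 1,109,005 L = 62,100 g as CaCO₃.
(b) Equivalents: 62,100 g ÷ 50 g/eq = 1242 eq.
(b) NaHCO₃ supplies 1 eq per mole → 1242 mol.
(b) Mass: 1242 mol × 84 g/mol = 104,300 g.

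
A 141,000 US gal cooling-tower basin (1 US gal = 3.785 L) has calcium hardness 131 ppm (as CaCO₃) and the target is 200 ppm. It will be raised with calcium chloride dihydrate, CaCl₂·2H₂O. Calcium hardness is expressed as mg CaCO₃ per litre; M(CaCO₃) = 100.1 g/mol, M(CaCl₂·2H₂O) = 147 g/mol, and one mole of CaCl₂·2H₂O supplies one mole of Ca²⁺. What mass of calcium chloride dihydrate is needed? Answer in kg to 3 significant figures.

Volume: 141,000 US gal × 3.785 L/gal = 533,685 L.
Hardness to add: (200 − 131) = 69 mg/L as CaCO₃ × 533,685 L = 36,820 g as CaCO₃.
Moles of Ca²⁺ (1 mol Ca²⁺ ≡ 1 mol CaCO₃): 36,820 / 100.1 g/mol = 367.9 mol.
Mass of CaCl₂·2H₂O: 367.9 × 147 = 54,080 g.

54.1 kg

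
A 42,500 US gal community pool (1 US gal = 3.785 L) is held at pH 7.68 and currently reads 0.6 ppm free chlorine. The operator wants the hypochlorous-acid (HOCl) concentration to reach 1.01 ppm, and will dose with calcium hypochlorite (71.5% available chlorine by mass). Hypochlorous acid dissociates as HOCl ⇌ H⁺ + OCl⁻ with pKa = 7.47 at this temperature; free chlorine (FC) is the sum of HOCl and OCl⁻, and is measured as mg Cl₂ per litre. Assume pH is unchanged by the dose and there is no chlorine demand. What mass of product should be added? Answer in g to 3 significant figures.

461 g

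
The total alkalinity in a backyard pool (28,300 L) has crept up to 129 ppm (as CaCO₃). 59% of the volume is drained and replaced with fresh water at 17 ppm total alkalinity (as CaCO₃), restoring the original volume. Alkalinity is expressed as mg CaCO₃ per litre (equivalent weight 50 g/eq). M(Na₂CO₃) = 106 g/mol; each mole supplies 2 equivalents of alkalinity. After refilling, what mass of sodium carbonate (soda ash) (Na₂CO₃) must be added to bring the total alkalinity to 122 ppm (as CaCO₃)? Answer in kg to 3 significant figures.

1.77 kg

After draining 59% and refilling: 129 × 0.41 + 17 × 0.59 = 62.92 ppm.
Deficit to target: 122 − 62.92 = 59.08 mg/L.
As CaCO₃: 59.08 mg/L × 28,300 L = 1672 g; ÷ 50 g/eq ÷ 2 = 16.72 mol Na₂CO₃.
Mass: 16.72 × 106 = 1772 g.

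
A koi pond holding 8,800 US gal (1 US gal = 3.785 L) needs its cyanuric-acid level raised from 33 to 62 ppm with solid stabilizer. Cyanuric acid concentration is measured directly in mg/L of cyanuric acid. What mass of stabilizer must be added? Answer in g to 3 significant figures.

Volume: 8,800 US gal × 3.785 L/gal = 33,308 L.
CYA to add: (62 − 33) = 29 mg/L × 33,308 L = 965.9 g cyanuric acid.

966 g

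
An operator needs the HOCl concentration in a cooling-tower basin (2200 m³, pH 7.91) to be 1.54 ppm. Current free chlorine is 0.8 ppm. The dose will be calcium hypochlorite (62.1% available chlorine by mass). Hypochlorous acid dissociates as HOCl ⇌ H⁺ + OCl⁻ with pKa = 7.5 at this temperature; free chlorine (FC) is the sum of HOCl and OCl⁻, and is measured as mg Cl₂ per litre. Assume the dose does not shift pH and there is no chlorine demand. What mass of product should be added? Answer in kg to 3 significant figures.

16.6 kg

Volume: 2200 m³ = 2,200,000 L.
[OCl⁻]/[HOCl] = 10^(pH − pKa) = 10^(7.91 − 7.5) = 2.57; fraction as HOCl = 1/(1 + 2.57) = 0.2801.
Free chlorine required for 1.54 ppm HOCl: 1.54 / 0.2801 = 5.498 ppm.
FC to add: 5.498 − 0.8 = 4.698 mg/L as Cl₂.
Cl₂ equivalent: 4.698 mg/L × 2,200,000 L = 10,340 g.
Product at 62.1% available Cl: 10,340 / 0.621 = 16,640 g.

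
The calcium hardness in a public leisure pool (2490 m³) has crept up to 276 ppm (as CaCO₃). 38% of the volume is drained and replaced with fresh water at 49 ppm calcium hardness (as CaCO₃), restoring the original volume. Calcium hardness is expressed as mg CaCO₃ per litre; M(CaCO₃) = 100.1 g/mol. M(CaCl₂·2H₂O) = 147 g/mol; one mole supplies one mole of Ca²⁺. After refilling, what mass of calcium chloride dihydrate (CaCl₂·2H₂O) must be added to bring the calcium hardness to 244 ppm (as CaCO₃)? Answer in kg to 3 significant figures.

198 kg

Volume: 2490 m³ = 2,490,000 L.
After draining 38% and refilling: 276 × 0.62 + 49 × 0.38 = 189.74 ppm.
Deficit to target: 244 − 189.74 = 54.26 mg/L.
As CaCO₃: 54.26 mg/L × 2,490,000 L = 135,100 g; ÷ 100.1 = 1350 mol Ca²⁺.
Mass: 1350 × 147 = 198,400 g.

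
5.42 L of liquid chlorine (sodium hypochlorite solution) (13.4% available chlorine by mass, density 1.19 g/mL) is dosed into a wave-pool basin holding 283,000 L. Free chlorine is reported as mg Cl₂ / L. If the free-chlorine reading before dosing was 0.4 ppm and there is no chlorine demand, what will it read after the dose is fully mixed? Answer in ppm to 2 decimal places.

Mass of solution: 5.42 L × 1000 mL/L × 1.19 g/mL = 6450 g.
Available chlorine delivered: 6450 g × 0.134 = 864.3 g as Cl₂.
Concentration rise: 864.3 g / 283,000 L = 3.054 mg/L = 3.05 ppm.
Final FC: 0.4 + 3.05 = 3.45 ppm.

3.45 ppm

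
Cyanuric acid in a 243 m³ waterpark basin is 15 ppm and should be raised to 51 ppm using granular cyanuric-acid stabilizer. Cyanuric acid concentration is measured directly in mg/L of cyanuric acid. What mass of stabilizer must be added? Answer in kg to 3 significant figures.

8.75 kg

Volume: 243 m³ = 243,000 L.
CYA to add: (51 − 15) = 36 mg/L × 243,000 L = 8748 g cyanuric acid.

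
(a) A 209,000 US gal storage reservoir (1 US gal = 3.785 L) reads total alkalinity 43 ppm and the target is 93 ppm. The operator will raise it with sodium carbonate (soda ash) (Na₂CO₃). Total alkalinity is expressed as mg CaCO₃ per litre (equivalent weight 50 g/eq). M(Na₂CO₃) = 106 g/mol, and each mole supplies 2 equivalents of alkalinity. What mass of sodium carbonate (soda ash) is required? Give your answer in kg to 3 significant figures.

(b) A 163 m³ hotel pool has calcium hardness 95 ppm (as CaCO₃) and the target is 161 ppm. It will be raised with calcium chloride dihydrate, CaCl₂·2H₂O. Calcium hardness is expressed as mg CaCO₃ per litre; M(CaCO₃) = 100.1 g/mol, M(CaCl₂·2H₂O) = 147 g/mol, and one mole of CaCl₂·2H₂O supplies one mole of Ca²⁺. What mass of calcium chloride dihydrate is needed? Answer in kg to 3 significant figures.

(a) Volume: 209,000 US gal × 3.785 L/gal = 791,065 L.
(a) Alkalinity to add: (93 − 43) = 50 mg/L as CaCO₃ × 791,065 L = 39,550 g as CaCO₃.
(a) Equivalents: 39,550 g ÷ 50 g/eq = 791.1 eq.
(a) Each mole of Na₂CO₃ supplies 2 eq, so 791.1 / 2 = 395.5 mol.
(a) Mass: 395.5 mol × 106 g/mol = 41,930 g.

(b) Volume: 163 m³ = 163,000 L.
(b) Hardness to add: (161 − 95) = 66 mg/L as CaCO₃ × 163,000 L = 10,760 g as CaCO₃.
(b) Moles of Ca²⁺ (1 mol Ca²⁺ ≡ 1 mol CaCO₃): 10,760 / 100.1 g/mol = 107.5 mol.
(b) Mass of CaCl₂·2H₂O: 107.5 × 147 = 15,800 g.

(a) 41.9 kg; (b) 15.8 kg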